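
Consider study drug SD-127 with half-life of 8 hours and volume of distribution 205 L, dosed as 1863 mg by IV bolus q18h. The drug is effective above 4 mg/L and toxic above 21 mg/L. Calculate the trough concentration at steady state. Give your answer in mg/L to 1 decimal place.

2.4 mg/L

Over one 18-h interval, 18/8 ≈ 2.25 half-lives elapse, leaving f ≈ 0.2102 of each dose.
Accumulation ratio R = 1/(1 − f) ≈ 1/0.7898 ≈ 1.2661.
Each bolus raises the concentration by D/Vd = 1863/205 ≈ 9.088 mg/L.
Steady-state peak Cmax,ss = C₀·R ≈ 9.088 × 1.2661 ≈ 11.506 mg/L.
Steady-state trough Cmin,ss = Cmax,ss·f ≈ 11.506 × 0.2102 ≈ 2.419 mg/L.
Trough 2.4 mg/L vs MEC 4 mg/L: subtherapeutic.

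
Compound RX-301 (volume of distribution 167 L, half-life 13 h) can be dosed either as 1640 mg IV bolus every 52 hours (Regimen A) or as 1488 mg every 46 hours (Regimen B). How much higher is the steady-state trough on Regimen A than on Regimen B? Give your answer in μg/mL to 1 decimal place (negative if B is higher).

Regimen A: f = (1/2)^(52/13) ≈ 0.0625; Cmin,ss = (1640/167)·f/(1−f) ≈ 0.655 μg/mL.
Regimen B: f = (1/2)^(46/13) ≈ 0.0861; Cmin,ss = (1488/167)·f/(1−f) ≈ 0.839 μg/mL.
Difference ≈ 0.655 − 0.839 ≈ -0.184 μg/mL.

-0.2 μg/mL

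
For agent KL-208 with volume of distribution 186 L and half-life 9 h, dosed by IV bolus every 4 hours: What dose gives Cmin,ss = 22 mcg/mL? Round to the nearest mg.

τ/t½ = 4/9 ≈ 0.44444, so f = (1/2)^(4/9) ≈ 0.734867.
Cmin,ss = (D/Vd)·f/(1−f), so D = Cmin,ss·Vd·(1−f)/f.
D = 22 × 186 × (1−f)/f ≈ 22 × 186 × 0.36079 ≈ 1476.35 mg.

1476 mg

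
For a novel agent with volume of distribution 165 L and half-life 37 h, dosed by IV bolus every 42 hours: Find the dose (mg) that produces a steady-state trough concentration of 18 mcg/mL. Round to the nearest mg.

τ/t½ = 42/37 ≈ 1.1351, so f = (1/2)^(42/37) ≈ 0.455292.
Cmin,ss = (D/Vd)·f/(1−f), so D = Cmin,ss·Vd·(1−f)/f.
D = 18 × 165 × (1−f)/f ≈ 18 × 165 × 1.19639 ≈ 3553.28 mg.

3553 mg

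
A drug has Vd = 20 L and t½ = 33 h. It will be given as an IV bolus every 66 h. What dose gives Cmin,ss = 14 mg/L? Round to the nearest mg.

τ/t½ = 66/33 ≈ 2, so f = (1/2)^(66/33) ≈ 0.250000.
Cmin,ss = (D/Vd)·f/(1−f), so D = Cmin,ss·Vd·(1−f)/f.
D = 14 × 20 × (1−f)/f ≈ 14 × 20 × 3.00000 ≈ 840.00 mg.

840 mg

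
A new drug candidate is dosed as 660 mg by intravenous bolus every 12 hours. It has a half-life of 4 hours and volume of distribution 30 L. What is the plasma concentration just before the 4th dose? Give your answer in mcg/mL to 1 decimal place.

3.1 mcg/mL

f = (1/2)^(τ/t½) = (1/2)^(12/4) ≈ 0.1250.
C₀ = D/Vd = 660/30 ≈ 22.000 mcg/mL.
Before the 4th dose, 3 doses have been given. Superposition: Cmin = C₀·(f + f² + … + f^3).
≈ 22.000 × (0.1250 + 0.0156 + 0.0020) ≈ 22.000 × 0.1426 ≈ 3.137 mcg/mL.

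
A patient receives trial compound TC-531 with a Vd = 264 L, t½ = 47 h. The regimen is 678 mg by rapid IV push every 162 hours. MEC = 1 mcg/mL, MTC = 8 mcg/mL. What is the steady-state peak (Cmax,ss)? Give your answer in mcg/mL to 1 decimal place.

τ/t½ = 162/47 ≈ 3.4468, so fraction remaining f = (1/2)^(162/47) ≈ 0.0917.
Accumulation ratio R = 1/(1 − f) ≈ 1/0.9083 ≈ 1.1010.
Each bolus raises the concentration by D/Vd = 678/264 ≈ 2.568 mcg/mL.
Steady-state peak Cmax,ss = C₀·R ≈ 2.568 × 1.1010 ≈ 2.827 mcg/mL.
Peak 2.8 mcg/mL vs MTC 8 mcg/mL: below toxic threshold.

2.8 mcg/mL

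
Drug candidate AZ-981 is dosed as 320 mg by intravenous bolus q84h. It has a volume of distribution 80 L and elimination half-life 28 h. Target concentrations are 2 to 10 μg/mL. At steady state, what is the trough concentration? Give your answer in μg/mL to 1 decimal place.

The dosing interval is 3 half-lives, so f = 2^(−3) = 0.125.
Accumulation ratio R = 1/(1 − f) = 1/0.875 = 8/7.
Single-dose peak C₀ = D/Vd = 320/80 = 4 μg/mL.
Steady-state peak Cmax,ss = C₀·R = 4 × 8/7 ≈ 4.571 μg/mL.
Steady-state trough Cmin,ss = Cmax,ss·f ≈ 4.571 × 0.125 ≈ 0.571 μg/mL.
Trough 0.6 μg/mL vs MEC 2 μg/mL: subtherapeutic.

0.6 μg/mL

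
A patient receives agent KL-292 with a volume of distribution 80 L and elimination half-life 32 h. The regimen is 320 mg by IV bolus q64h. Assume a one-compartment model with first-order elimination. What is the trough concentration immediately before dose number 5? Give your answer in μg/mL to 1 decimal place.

1.3 μg/mL

f = (1/2)^(τ/t½) = (1/2)^(64/32) ≈ 0.2500.
C₀ = D/Vd = 320/80 ≈ 4.000 μg/mL.
Before the 5th dose, 4 doses have been given. Superposition: Cmin = C₀·(f + f² + … + f^4).
≈ 4.000 × (0.2500 + 0.0625 + 0.0156 + 0.0039) ≈ 4.000 × 0.3320 ≈ 1.328 μg/mL.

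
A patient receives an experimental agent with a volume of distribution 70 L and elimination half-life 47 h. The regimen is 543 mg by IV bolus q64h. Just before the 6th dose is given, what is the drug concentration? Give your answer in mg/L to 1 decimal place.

f = (1/2)^(τ/t½) = (1/2)^(64/47) ≈ 0.3891.
C₀ = D/Vd = 543/70 ≈ 7.757 mg/L.
Before the 6th dose, 5 doses have been given. Superposition: Cmin = C₀·(f + f² + … + f^5).
≈ 7.757 × (0.3891 + 0.1514 + 0.0589 + 0.0229 + 0.0089) ≈ 7.757 × 0.6312 ≈ 4.896 mg/L.

4.9 mg/L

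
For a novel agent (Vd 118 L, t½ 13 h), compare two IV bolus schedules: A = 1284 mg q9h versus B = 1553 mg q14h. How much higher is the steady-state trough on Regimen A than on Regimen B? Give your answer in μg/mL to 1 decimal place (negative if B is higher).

Regimen A: f = (1/2)^(9/13) ≈ 0.6189; Cmin,ss = (1284/118)·f/(1−f) ≈ 17.671 μg/mL.
Regimen B: f = (1/2)^(14/13) ≈ 0.4740; Cmin,ss = (1553/118)·f/(1−f) ≈ 11.860 μg/mL.
Difference ≈ 17.671 − 11.860 ≈ 5.811 μg/mL.

5.8 μg/mL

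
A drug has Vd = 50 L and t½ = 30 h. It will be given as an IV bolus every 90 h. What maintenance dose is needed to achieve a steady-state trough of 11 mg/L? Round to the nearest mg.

τ/t½ = 90/30 ≈ 3, so f = (1/2)^(90/30) ≈ 0.125000.
Cmin,ss = (D/Vd)·f/(1−f), so D = Cmin,ss·Vd·(1−f)/f.
D = 11 × 50 × (1−f)/f ≈ 11 × 50 × 7.00000 ≈ 3850.00 mg.

3850 mg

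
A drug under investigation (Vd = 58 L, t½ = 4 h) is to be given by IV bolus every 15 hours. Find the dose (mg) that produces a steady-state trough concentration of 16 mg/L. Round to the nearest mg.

τ/t½ = 15/4 ≈ 3.75, so f = (1/2)^(15/4) ≈ 0.074325.
Cmin,ss = (D/Vd)·f/(1−f), so D = Cmin,ss·Vd·(1−f)/f.
D = 16 × 58 × (1−f)/f ≈ 16 × 58 × 12.45442 ≈ 11557.70 mg.

11558 mg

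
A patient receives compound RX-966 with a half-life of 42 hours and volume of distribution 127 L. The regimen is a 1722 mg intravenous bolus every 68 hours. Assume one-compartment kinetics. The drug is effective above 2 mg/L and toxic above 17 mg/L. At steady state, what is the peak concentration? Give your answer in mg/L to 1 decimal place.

Over one 68-h interval, 68/42 ≈ 1.619 half-lives elapse, leaving f ≈ 0.3256 of each dose.
At steady state, accumulation factor R = 1/(1 − e^(−kτ)) ≈ 1.4828.
Single-dose peak C₀ = D/Vd = 1722/127 ≈ 13.559 mg/L.
Cmax,ss = C₀/(1 − f) ≈ 13.559/0.6744 ≈ 20.105 mg/L.
Peak 20.1 mg/L vs MTC 17 mg/L: exceeds toxic threshold.

20.1 mg/L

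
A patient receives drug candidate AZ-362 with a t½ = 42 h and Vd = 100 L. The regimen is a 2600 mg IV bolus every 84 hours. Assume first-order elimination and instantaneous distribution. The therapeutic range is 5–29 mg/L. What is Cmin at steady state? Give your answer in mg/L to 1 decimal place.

τ = 84 h = 2 half-lives, so f = (1/2)^2 = 0.25.
Accumulation ratio R = 1/(1 − f) = 1/0.75 = 4/3.
Single-dose peak C₀ = D/Vd = 2600/100 = 26 mg/L.
Steady-state peak Cmax,ss = C₀·R = 26 × 4/3 ≈ 34.667 mg/L.
Steady-state trough Cmin,ss = Cmax,ss·f ≈ 34.667 × 0.25 ≈ 8.667 mg/L.
Trough 8.7 mg/L vs MEC 5 mg/L: adequate.

8.7 mg/L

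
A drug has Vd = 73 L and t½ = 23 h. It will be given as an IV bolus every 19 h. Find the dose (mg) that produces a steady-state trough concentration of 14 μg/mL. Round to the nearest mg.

790 mg

τ/t½ = 19/23 ≈ 0.82609, so f = (1/2)^(19/23) ≈ 0.564057.
Cmin,ss = (D/Vd)·f/(1−f), so D = Cmin,ss·Vd·(1−f)/f.
D = 14 × 73 × (1−f)/f ≈ 14 × 73 × 0.77287 ≈ 789.87 mg.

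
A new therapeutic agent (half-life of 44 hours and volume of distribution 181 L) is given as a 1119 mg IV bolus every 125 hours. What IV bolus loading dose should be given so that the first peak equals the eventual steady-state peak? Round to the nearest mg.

f = (1/2)^(125/44) ≈ 0.139573; accumulation ratio R = 1/(1−f) ≈ 1.16221.
Loading dose to hit Cmax,ss on first dose: D_load = D_maint·R ≈ 1119 × 1.16221 ≈ 1300.51 mg.

1301 mg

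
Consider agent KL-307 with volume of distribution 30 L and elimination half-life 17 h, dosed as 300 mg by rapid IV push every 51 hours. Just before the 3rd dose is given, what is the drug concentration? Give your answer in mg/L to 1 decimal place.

1.4 mg/L

f = (1/2)^(τ/t½) = (1/2)^(51/17) ≈ 0.1250.
C₀ = D/Vd = 300/30 ≈ 10.000 mg/L.
Before the 3rd dose, 2 doses have been given. Superposition: Cmin = C₀·(f + f²).
≈ 10.000 × (0.1250 + 0.0156) ≈ 10.000 × 0.1406 ≈ 1.406 mg/L.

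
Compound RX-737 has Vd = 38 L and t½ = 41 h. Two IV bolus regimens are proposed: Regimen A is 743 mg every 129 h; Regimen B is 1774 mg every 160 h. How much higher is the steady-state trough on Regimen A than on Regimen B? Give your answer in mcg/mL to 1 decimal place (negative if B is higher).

Regimen A: f = (1/2)^(129/41) ≈ 0.1129; Cmin,ss = (743/38)·f/(1−f) ≈ 2.488 mcg/mL.
Regimen B: f = (1/2)^(160/41) ≈ 0.0669; Cmin,ss = (1774/38)·f/(1−f) ≈ 3.347 mcg/mL.
Difference ≈ 2.488 − 3.347 ≈ -0.859 mcg/mL.

-0.9 mcg/mL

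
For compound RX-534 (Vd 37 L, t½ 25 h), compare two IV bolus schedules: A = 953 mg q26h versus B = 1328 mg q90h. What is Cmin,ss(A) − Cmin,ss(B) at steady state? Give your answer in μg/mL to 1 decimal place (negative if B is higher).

Regimen A: f = (1/2)^(26/25) ≈ 0.4863; Cmin,ss = (953/37)·f/(1−f) ≈ 24.383 μg/mL.
Regimen B: f = (1/2)^(90/25) ≈ 0.0825; Cmin,ss = (1328/37)·f/(1−f) ≈ 3.227 μg/mL.
Difference ≈ 24.383 − 3.227 ≈ 21.156 μg/mL.

21.2 μg/mL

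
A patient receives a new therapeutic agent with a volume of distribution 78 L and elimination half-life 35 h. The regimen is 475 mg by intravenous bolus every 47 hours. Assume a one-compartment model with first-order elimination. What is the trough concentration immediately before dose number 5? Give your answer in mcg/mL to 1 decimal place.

f = (1/2)^(τ/t½) = (1/2)^(47/35) ≈ 0.3942.
C₀ = D/Vd = 475/78 ≈ 6.090 mcg/mL.
Before the 5th dose, 4 doses have been given. Superposition: Cmin = C₀·(f + f² + … + f^4).
≈ 6.090 × (0.3942 + 0.1554 + 0.0613 + 0.0241) ≈ 6.090 × 0.6350 ≈ 3.867 mcg/mL.

3.9 mcg/mL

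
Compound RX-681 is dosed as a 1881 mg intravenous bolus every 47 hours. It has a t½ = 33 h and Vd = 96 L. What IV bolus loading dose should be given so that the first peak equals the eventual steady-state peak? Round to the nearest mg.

2998 mg

f = (1/2)^(47/33) ≈ 0.372615; accumulation ratio R = 1/(1−f) ≈ 1.59392.
Loading dose to hit Cmax,ss on first dose: D_load = D_maint·R ≈ 1881 × 1.59392 ≈ 2998.16 mg.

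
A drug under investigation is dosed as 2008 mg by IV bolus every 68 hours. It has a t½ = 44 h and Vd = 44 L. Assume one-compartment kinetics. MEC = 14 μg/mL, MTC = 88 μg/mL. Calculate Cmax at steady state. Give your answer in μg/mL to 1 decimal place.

69.4 μg/mL

τ/t½ = 68/44 ≈ 1.5455, so fraction remaining f = (1/2)^(68/44) ≈ 0.3426.
At steady state, accumulation factor R = 1/(1 − e^(−kτ)) ≈ 1.5211.
Each bolus raises the concentration by D/Vd = 2008/44 ≈ 45.636 μg/mL.
Cmax,ss = C₀/(1 − f) ≈ 45.636/0.6574 ≈ 69.419 μg/mL.
Peak 69.4 μg/mL vs MTC 88 μg/mL: below toxic threshold.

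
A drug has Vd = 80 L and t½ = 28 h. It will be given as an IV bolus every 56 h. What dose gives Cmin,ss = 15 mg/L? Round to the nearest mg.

τ/t½ = 56/28 ≈ 2, so f = (1/2)^(56/28) ≈ 0.250000.
Cmin,ss = (D/Vd)·f/(1−f), so D = Cmin,ss·Vd·(1−f)/f.
D = 15 × 80 × (1−f)/f ≈ 15 × 80 × 3.00000 ≈ 3600.00 mg.

3600 mg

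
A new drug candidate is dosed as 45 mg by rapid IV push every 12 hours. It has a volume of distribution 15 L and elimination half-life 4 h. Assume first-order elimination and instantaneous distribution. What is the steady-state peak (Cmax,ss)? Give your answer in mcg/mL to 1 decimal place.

3.4 mcg/mL

The dosing interval is 3 half-lives, so f = 2^(−3) = 0.125.
Accumulation ratio R = 1/(1 − f) = 1/0.875 = 8/7.
Single-dose peak C₀ = D/Vd = 45/15 = 3 mcg/mL.
Steady-state peak Cmax,ss = C₀·R = 3 × 8/7 ≈ 3.429 mcg/mL.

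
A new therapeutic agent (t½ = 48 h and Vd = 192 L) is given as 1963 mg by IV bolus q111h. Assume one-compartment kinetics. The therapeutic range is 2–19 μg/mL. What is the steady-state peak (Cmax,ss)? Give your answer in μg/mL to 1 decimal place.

12.8 μg/mL

τ/t½ = 111/48 ≈ 2.3125, so fraction remaining f = (1/2)^(111/48) ≈ 0.2013.
At steady state, accumulation factor R = 1/(1 − e^(−kτ)) ≈ 1.2520.
Each bolus raises the concentration by D/Vd = 1963/192 ≈ 10.224 μg/mL.
Cmax,ss = C₀/(1 − f) ≈ 10.224/0.7987 ≈ 12.801 μg/mL.
Peak 12.8 μg/mL vs MTC 19 μg/mL: below toxic threshold.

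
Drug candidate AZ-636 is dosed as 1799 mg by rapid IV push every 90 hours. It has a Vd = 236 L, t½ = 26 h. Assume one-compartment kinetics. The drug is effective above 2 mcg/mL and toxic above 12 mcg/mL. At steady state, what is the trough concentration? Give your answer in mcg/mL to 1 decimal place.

τ/t½ = 90/26 ≈ 3.4615, so fraction remaining f = (1/2)^(90/26) ≈ 0.0908.
At steady state, accumulation factor R = 1/(1 − e^(−kτ)) ≈ 1.0999.
Single-dose peak C₀ = D/Vd = 1799/236 ≈ 7.623 mcg/mL.
Cmax,ss = C₀/(1 − f) ≈ 7.623/0.9092 ≈ 8.384 mcg/mL.
Steady-state trough Cmin,ss = Cmax,ss·f ≈ 8.384 × 0.0908 ≈ 0.761 mcg/mL.
Trough 0.8 mcg/mL vs MEC 2 mcg/mL: subtherapeutic.

0.8 mcg/mL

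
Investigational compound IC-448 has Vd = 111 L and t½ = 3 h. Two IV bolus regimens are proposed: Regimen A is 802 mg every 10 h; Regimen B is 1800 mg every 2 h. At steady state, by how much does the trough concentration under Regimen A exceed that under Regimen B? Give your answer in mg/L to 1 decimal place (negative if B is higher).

-26.8 mg/L

Regimen A: f = (1/2)^(10/3) ≈ 0.0992; Cmin,ss = (802/111)·f/(1−f) ≈ 0.796 mg/L.
Regimen B: f = (1/2)^(2/3) ≈ 0.6300; Cmin,ss = (1800/111)·f/(1−f) ≈ 27.611 mg/L.
Difference ≈ 0.796 − 27.611 ≈ -26.815 mg/L.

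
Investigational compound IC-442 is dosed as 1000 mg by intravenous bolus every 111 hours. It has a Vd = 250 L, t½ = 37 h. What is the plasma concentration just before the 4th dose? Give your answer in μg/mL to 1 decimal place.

f = (1/2)^(τ/t½) = (1/2)^(111/37) ≈ 0.1250.
C₀ = D/Vd = 1000/250 ≈ 4.000 μg/mL.
Before the 4th dose, 3 doses have been given. Superposition: Cmin = C₀·(f + f² + … + f^3).
≈ 4.000 × (0.1250 + 0.0156 + 0.0020) ≈ 4.000 × 0.1426 ≈ 0.570 μg/mL.

0.6 μg/mL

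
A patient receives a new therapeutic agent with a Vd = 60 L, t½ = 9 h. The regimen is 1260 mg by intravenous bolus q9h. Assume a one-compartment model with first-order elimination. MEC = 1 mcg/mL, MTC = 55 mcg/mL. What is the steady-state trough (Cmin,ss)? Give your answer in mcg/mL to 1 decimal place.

21.0 mcg/mL

The dosing interval is 1 half-life, so f = 2^(−1) = 0.5.
At steady state, R = 1/(1 − 0.5) = 2/1.
Single-dose peak C₀ = D/Vd = 1260/60 = 21 mcg/mL.
Steady-state peak Cmax,ss = C₀·R = 21 × 2/1 ≈ 42.000 mcg/mL.
Steady-state trough Cmin,ss = Cmax,ss·f ≈ 42.000 × 0.5 ≈ 21.000 mcg/mL.
Trough 21.0 mcg/mL vs MEC 1 mcg/mL: adequate.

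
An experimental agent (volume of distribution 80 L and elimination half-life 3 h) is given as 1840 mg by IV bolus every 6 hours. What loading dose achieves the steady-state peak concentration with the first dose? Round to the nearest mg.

f = (1/2)^(6/3) ≈ 0.250000; accumulation ratio R = 1/(1−f) ≈ 1.33333.
Loading dose to hit Cmax,ss on first dose: D_load = D_maint·R ≈ 1840 × 1.33333 ≈ 2453.33 mg.

2453 mg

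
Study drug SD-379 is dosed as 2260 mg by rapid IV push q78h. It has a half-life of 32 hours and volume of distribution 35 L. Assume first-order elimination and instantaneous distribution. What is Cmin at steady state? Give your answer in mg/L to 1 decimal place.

τ/t½ = 78/32 ≈ 2.4375, so fraction remaining f = (1/2)^(78/32) ≈ 0.1846.
Accumulation ratio R = 1/(1 − f) ≈ 1/0.8154 ≈ 1.2264.
Single-dose peak C₀ = D/Vd = 2260/35 ≈ 64.571 mg/L.
Cmax,ss = C₀/(1 − f) ≈ 64.571/0.8154 ≈ 79.189 mg/L.
Steady-state trough Cmin,ss = Cmax,ss·f ≈ 79.189 × 0.1846 ≈ 14.618 mg/L.

14.6 mg/L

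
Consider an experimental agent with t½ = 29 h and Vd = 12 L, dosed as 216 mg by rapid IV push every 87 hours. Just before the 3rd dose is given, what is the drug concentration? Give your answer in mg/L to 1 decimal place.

2.5 mg/L

f = (1/2)^(τ/t½) = (1/2)^(87/29) ≈ 0.1250.
C₀ = D/Vd = 216/12 ≈ 18.000 mg/L.
Before the 3rd dose, 2 doses have been given. Superposition: Cmin = C₀·(f + f²).
≈ 18.000 × (0.1250 + 0.0156) ≈ 18.000 × 0.1406 ≈ 2.531 mg/L.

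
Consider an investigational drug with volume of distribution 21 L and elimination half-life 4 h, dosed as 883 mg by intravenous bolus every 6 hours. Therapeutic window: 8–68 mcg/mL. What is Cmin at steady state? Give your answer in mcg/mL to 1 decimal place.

Over one 6-h interval, 6/4 ≈ 1.5 half-lives elapse, leaving f ≈ 0.3536 of each dose.
Accumulation ratio R = 1/(1 − f) ≈ 1/0.6464 ≈ 1.5470.
Single-dose peak C₀ = D/Vd = 883/21 ≈ 42.048 mcg/mL.
Steady-state peak Cmax,ss = C₀·R ≈ 42.048 × 1.5470 ≈ 65.048 mcg/mL.
One interval later, Cmin,ss = Cmax,ss·e^(−kτ) ≈ 65.048 × 0.3536 ≈ 23.001 mcg/mL.
Trough 23.0 mcg/mL vs MEC 8 mcg/mL: adequate.

23.0 mcg/mL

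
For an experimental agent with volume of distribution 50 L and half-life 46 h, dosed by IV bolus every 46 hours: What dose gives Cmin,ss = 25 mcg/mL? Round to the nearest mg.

τ/t½ = 46/46 ≈ 1, so f = (1/2)^(46/46) ≈ 0.500000.
Cmin,ss = (D/Vd)·f/(1−f), so D = Cmin,ss·Vd·(1−f)/f.
D = 25 × 50 × (1−f)/f ≈ 25 × 50 × 1.00000 ≈ 1250.00 mg.

1250 mg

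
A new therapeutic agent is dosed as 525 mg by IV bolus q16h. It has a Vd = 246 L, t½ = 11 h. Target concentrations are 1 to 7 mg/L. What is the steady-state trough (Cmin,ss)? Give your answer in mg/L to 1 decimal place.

k = ln2/t½ = ln2/11 ≈ 0.063013 h⁻¹; fraction remaining f = e^(−kτ) = e^(−0.063013×16) ≈ 0.3649.
Single-dose peak C₀ = D/Vd = 525/246 ≈ 2.134 mg/L.
Steady-state trough Cmin,ss = C₀·f/(1−f) ≈ 2.134 × 0.3649/0.6351 ≈ 1.226 mg/L.
Trough 1.2 mg/L vs MEC 1 mg/L: adequate.

1.2 mg/L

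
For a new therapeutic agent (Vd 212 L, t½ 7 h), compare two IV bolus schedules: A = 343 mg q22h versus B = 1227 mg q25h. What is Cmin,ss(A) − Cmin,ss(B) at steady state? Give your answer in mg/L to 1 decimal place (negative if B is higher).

Regimen A: f = (1/2)^(22/7) ≈ 0.1132; Cmin,ss = (343/212)·f/(1−f) ≈ 0.207 mg/L.
Regimen B: f = (1/2)^(25/7) ≈ 0.0841; Cmin,ss = (1227/212)·f/(1−f) ≈ 0.531 mg/L.
Difference ≈ 0.207 − 0.531 ≈ -0.324 mg/L.

-0.3 mg/L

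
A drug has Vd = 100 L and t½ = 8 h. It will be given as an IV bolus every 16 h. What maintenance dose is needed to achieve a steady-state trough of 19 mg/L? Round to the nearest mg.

τ/t½ = 16/8 ≈ 2, so f = (1/2)^(16/8) ≈ 0.250000.
Cmin,ss = (D/Vd)·f/(1−f), so D = Cmin,ss·Vd·(1−f)/f.
D = 19 × 100 × (1−f)/f ≈ 19 × 100 × 3.00000 ≈ 5700.00 mg.

5700 mg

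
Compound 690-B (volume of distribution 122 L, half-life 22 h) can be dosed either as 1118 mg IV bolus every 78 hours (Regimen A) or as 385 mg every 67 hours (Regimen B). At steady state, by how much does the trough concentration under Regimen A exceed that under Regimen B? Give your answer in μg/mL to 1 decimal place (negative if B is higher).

Regimen A: f = (1/2)^(78/22) ≈ 0.0856; Cmin,ss = (1118/122)·f/(1−f) ≈ 0.858 μg/mL.
Regimen B: f = (1/2)^(67/22) ≈ 0.1211; Cmin,ss = (385/122)·f/(1−f) ≈ 0.435 μg/mL.
Difference ≈ 0.858 − 0.435 ≈ 0.423 μg/mL.

0.4 μg/mL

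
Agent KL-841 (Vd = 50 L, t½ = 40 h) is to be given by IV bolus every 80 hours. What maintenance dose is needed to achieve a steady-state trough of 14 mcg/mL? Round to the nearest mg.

τ/t½ = 80/40 ≈ 2, so f = (1/2)^(80/40) ≈ 0.250000.
Cmin,ss = (D/Vd)·f/(1−f), so D = Cmin,ss·Vd·(1−f)/f.
D = 14 × 50 × (1−f)/f ≈ 14 × 50 × 3.00000 ≈ 2100.00 mg.

2100 mg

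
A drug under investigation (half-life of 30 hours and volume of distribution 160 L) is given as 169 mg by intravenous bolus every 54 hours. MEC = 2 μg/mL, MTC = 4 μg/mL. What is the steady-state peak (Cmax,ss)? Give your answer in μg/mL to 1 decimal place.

τ/t½ = 54/30 ≈ 1.8, so fraction remaining f = (1/2)^(54/30) ≈ 0.2872.
Accumulation ratio R = 1/(1 − f) ≈ 1/0.7128 ≈ 1.4029.
Each bolus raises the concentration by D/Vd = 169/160 ≈ 1.056 μg/mL.
Cmax,ss = C₀/(1 − f) ≈ 1.056/0.7128 ≈ 1.481 μg/mL.
Peak 1.5 μg/mL vs MTC 4 μg/mL: below toxic threshold.

1.5 μg/mL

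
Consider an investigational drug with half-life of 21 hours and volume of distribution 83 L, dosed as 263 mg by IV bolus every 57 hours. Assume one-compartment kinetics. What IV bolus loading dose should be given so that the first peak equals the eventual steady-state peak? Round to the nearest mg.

f = (1/2)^(57/21) ≈ 0.152377; accumulation ratio R = 1/(1−f) ≈ 1.17977.
Loading dose to hit Cmax,ss on first dose: D_load = D_maint·R ≈ 263 × 1.17977 ≈ 310.28 mg.

310 mg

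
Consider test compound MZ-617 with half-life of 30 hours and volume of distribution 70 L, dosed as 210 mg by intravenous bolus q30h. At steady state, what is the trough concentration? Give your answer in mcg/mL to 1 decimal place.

3.0 mcg/mL

The dosing interval is 1 half-life, so f = 2^(−1) = 0.5.
Accumulation ratio R = 1/(1 − f) = 1/0.5 = 2/1.
Single-dose peak C₀ = D/Vd = 210/70 = 3 mcg/mL.
Steady-state peak Cmax,ss = C₀·R = 3 × 2/1 ≈ 6.000 mcg/mL.
Steady-state trough Cmin,ss = Cmax,ss·f ≈ 6.000 × 0.5 ≈ 3.000 mcg/mL.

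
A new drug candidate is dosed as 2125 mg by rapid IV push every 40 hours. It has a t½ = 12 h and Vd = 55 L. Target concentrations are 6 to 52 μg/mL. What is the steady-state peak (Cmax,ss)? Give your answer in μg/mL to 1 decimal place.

τ/t½ = 40/12 ≈ 3.3333, so fraction remaining f = (1/2)^(40/12) ≈ 0.0992.
At steady state, accumulation factor R = 1/(1 − e^(−kτ)) ≈ 1.1101.
Single-dose peak C₀ = D/Vd = 2125/55 ≈ 38.636 μg/mL.
Steady-state peak Cmax,ss = C₀·R ≈ 38.636 × 1.1101 ≈ 42.890 μg/mL.
Peak 42.9 μg/mL vs MTC 52 μg/mL: below toxic threshold.

42.9 μg/mL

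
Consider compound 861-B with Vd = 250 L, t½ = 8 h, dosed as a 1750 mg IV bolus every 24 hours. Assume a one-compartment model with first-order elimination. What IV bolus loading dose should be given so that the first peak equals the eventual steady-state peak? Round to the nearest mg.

f = (1/2)^(24/8) ≈ 0.125000; accumulation ratio R = 1/(1−f) ≈ 1.14286.
Loading dose to hit Cmax,ss on first dose: D_load = D_maint·R ≈ 1750 × 1.14286 ≈ 2000.00 mg.

2000 mg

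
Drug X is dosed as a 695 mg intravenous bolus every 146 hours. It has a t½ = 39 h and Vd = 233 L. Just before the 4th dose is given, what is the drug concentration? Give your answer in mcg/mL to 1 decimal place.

f = (1/2)^(τ/t½) = (1/2)^(146/39) ≈ 0.0747.
C₀ = D/Vd = 695/233 ≈ 2.983 mcg/mL.
Before the 4th dose, 3 doses have been given. Superposition: Cmin = C₀·(f + f² + … + f^3).
≈ 2.983 × (0.0747 + 0.0056 + 0.0004) ≈ 2.983 × 0.0807 ≈ 0.241 mcg/mL.

0.2 mcg/mL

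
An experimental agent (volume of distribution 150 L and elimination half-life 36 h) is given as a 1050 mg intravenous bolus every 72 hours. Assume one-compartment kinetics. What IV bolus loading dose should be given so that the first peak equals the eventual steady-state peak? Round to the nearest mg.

f = (1/2)^(72/36) ≈ 0.250000; accumulation ratio R = 1/(1−f) ≈ 1.33333.
Loading dose to hit Cmax,ss on first dose: D_load = D_maint·R ≈ 1050 × 1.33333 ≈ 1400.00 mg.

1400 mg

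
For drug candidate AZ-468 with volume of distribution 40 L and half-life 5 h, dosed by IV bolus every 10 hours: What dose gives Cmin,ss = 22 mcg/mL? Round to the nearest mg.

2640 mg

τ/t½ = 10/5 ≈ 2, so f = (1/2)^(10/5) ≈ 0.250000.
Cmin,ss = (D/Vd)·f/(1−f), so D = Cmin,ss·Vd·(1−f)/f.
D = 22 × 40 × (1−f)/f ≈ 22 × 40 × 3.00000 ≈ 2640.00 mg.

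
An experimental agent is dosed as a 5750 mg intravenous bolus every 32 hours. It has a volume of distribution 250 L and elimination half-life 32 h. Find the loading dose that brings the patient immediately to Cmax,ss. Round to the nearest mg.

f = (1/2)^(32/32) ≈ 0.500000; accumulation ratio R = 1/(1−f) ≈ 2.00000.
Loading dose to hit Cmax,ss on first dose: D_load = D_maint·R ≈ 5750 × 2.00000 ≈ 11500.00 mg.

11500 mg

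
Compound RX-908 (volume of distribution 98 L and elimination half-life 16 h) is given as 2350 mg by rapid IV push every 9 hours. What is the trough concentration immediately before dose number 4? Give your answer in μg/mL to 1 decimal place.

f = (1/2)^(τ/t½) = (1/2)^(9/16) ≈ 0.6771.
C₀ = D/Vd = 2350/98 ≈ 23.980 μg/mL.
Before the 4th dose, 3 doses have been given. Superposition: Cmin = C₀·(f + f² + … + f^3).
≈ 23.980 × (0.6771 + 0.4585 + 0.3104) ≈ 23.980 × 1.4460 ≈ 34.675 μg/mL.

34.7 μg/mL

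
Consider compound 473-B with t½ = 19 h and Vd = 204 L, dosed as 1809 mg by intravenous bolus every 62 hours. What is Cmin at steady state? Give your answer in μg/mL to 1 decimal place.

1.0 μg/mL

τ/t½ = 62/19 ≈ 3.2632, so fraction remaining f = (1/2)^(62/19) ≈ 0.1042.
Single-dose peak C₀ = D/Vd = 1809/204 ≈ 8.868 μg/mL.
Steady-state trough Cmin,ss = C₀·f/(1−f) ≈ 8.868 × 0.1042/0.8958 ≈ 1.032 μg/mL.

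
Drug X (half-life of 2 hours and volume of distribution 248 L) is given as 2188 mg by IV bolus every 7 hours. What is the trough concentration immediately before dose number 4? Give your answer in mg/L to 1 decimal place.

f = (1/2)^(τ/t½) = (1/2)^(7/2) ≈ 0.0884.
C₀ = D/Vd = 2188/248 ≈ 8.823 mg/L.
Before the 4th dose, 3 doses have been given. Superposition: Cmin = C₀·(f + f² + … + f^3).
≈ 8.823 × (0.0884 + 0.0078 + 0.0007) ≈ 8.823 × 0.0969 ≈ 0.855 mg/L.

0.9 mg/L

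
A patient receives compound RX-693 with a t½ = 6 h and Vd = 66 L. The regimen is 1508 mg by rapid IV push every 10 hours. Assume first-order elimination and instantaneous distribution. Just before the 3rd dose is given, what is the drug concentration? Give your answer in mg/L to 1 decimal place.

f = (1/2)^(τ/t½) = (1/2)^(10/6) ≈ 0.3150.
C₀ = D/Vd = 1508/66 ≈ 22.848 mg/L.
Before the 3rd dose, 2 doses have been given. Superposition: Cmin = C₀·(f + f²).
≈ 22.848 × (0.3150 + 0.0992) ≈ 22.848 × 0.4142 ≈ 9.464 mg/L.

9.5 mg/L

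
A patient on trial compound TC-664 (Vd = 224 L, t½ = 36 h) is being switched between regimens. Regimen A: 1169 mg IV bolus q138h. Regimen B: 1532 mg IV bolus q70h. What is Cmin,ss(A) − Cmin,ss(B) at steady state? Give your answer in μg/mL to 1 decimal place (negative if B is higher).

Regimen A: f = (1/2)^(138/36) ≈ 0.0702; Cmin,ss = (1169/224)·f/(1−f) ≈ 0.394 μg/mL.
Regimen B: f = (1/2)^(70/36) ≈ 0.2598; Cmin,ss = (1532/224)·f/(1−f) ≈ 2.400 μg/mL.
Difference ≈ 0.394 − 2.400 ≈ -2.006 μg/mL.

-2.0 μg/mL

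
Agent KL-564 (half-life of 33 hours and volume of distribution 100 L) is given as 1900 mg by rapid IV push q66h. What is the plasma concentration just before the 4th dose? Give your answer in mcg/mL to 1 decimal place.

f = (1/2)^(τ/t½) = (1/2)^(66/33) ≈ 0.2500.
C₀ = D/Vd = 1900/100 ≈ 19.000 mcg/mL.
Before the 4th dose, 3 doses have been given. Superposition: Cmin = C₀·(f + f² + … + f^3).
≈ 19.000 × (0.2500 + 0.0625 + 0.0156) ≈ 19.000 × 0.3281 ≈ 6.234 mcg/mL.

6.2 mcg/mL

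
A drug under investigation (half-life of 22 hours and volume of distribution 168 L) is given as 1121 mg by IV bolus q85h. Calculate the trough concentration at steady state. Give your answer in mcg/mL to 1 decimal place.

k = ln2/t½ = ln2/22 ≈ 0.031507 h⁻¹; fraction remaining f = e^(−kτ) = e^(−0.031507×85) ≈ 0.0687.
Single-dose peak C₀ = D/Vd = 1121/168 ≈ 6.673 mcg/mL.
Steady-state trough Cmin,ss = C₀·f/(1−f) ≈ 6.673 × 0.0687/0.9313 ≈ 0.492 mcg/mL.

0.5 mcg/mL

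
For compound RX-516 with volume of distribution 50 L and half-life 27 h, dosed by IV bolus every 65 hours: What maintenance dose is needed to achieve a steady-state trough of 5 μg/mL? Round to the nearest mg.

1076 mg

τ/t½ = 65/27 ≈ 2.4074, so f = (1/2)^(65/27) ≈ 0.188494.
Cmin,ss = (D/Vd)·f/(1−f), so D = Cmin,ss·Vd·(1−f)/f.
D = 5 × 50 × (1−f)/f ≈ 5 × 50 × 4.30521 ≈ 1076.30 mg.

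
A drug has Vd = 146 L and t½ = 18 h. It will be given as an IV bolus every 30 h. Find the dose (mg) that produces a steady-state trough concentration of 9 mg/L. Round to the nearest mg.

2858 mg

τ/t½ = 30/18 ≈ 1.6667, so f = (1/2)^(30/18) ≈ 0.314980.
Cmin,ss = (D/Vd)·f/(1−f), so D = Cmin,ss·Vd·(1−f)/f.
D = 9 × 146 × (1−f)/f ≈ 9 × 146 × 2.17480 ≈ 2857.69 mg.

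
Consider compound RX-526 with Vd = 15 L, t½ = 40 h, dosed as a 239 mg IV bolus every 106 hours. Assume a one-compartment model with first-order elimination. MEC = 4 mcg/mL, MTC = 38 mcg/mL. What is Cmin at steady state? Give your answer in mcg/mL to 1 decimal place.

3.0 mcg/mL

τ/t½ = 106/40 ≈ 2.65, so fraction remaining f = (1/2)^(106/40) ≈ 0.1593.
At steady state, accumulation factor R = 1/(1 − e^(−kτ)) ≈ 1.1895.
Single-dose peak C₀ = D/Vd = 239/15 ≈ 15.933 mcg/mL.
Steady-state peak Cmax,ss = C₀·R ≈ 15.933 × 1.1895 ≈ 18.952 mcg/mL.
One interval later, Cmin,ss = Cmax,ss·e^(−kτ) ≈ 18.952 × 0.1593 ≈ 3.019 mcg/mL.
Trough 3.0 mcg/mL vs MEC 4 mcg/mL: subtherapeutic.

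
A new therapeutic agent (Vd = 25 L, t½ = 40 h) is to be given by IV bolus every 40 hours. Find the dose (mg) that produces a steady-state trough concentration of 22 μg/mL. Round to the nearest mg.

550 mg

τ/t½ = 40/40 ≈ 1, so f = (1/2)^(40/40) ≈ 0.500000.
Cmin,ss = (D/Vd)·f/(1−f), so D = Cmin,ss·Vd·(1−f)/f.
D = 22 × 25 × (1−f)/f ≈ 22 × 25 × 1.00000 ≈ 550.00 mg.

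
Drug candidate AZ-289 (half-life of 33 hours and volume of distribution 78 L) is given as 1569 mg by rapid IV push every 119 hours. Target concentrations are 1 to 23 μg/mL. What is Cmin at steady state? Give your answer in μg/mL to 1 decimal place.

τ/t½ = 119/33 ≈ 3.6061, so fraction remaining f = (1/2)^(119/33) ≈ 0.0821.
Single-dose peak C₀ = D/Vd = 1569/78 ≈ 20.115 μg/mL.
Steady-state trough Cmin,ss = C₀·f/(1−f) ≈ 20.115 × 0.0821/0.9179 ≈ 1.799 μg/mL.
Trough 1.8 μg/mL vs MEC 1 μg/mL: adequate.

1.8 μg/mL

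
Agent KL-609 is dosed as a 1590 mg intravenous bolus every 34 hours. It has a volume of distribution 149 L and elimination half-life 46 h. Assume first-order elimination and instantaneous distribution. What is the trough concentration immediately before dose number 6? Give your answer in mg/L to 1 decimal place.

f = (1/2)^(τ/t½) = (1/2)^(34/46) ≈ 0.5991.
C₀ = D/Vd = 1590/149 ≈ 10.671 mg/L.
Before the 6th dose, 5 doses have been given. Superposition: Cmin = C₀·(f + f² + … + f^5).
≈ 10.671 × (0.5991 + 0.3589 + 0.2150 + 0.1288 + 0.0772) ≈ 10.671 × 1.3790 ≈ 14.715 mg/L.

14.7 mg/L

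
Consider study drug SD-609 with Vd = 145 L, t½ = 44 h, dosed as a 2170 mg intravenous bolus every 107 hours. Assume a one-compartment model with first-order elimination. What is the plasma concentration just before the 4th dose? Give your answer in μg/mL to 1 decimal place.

3.4 μg/mL

f = (1/2)^(τ/t½) = (1/2)^(107/44) ≈ 0.1853.
C₀ = D/Vd = 2170/145 ≈ 14.966 μg/mL.
Before the 4th dose, 3 doses have been given. Superposition: Cmin = C₀·(f + f² + … + f^3).
≈ 14.966 × (0.1853 + 0.0343 + 0.0064) ≈ 14.966 × 0.2260 ≈ 3.382 μg/mL.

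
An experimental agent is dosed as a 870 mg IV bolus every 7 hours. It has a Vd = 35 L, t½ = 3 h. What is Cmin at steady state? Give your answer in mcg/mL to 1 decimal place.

6.2 mcg/mL

Over one 7-h interval, 7/3 ≈ 2.3333 half-lives elapse, leaving f ≈ 0.1984 of each dose.
Accumulation ratio R = 1/(1 − f) ≈ 1/0.8016 ≈ 1.2475.
Single-dose peak C₀ = D/Vd = 870/35 ≈ 24.857 mcg/mL.
Cmax,ss = C₀/(1 − f) ≈ 24.857/0.8016 ≈ 31.009 mcg/mL.
Steady-state trough Cmin,ss = Cmax,ss·f ≈ 31.009 × 0.1984 ≈ 6.152 mcg/mL.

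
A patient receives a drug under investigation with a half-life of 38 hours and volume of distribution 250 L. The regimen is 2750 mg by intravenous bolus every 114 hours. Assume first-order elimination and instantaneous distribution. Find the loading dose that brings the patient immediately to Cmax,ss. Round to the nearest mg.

f = (1/2)^(114/38) ≈ 0.125000; accumulation ratio R = 1/(1−f) ≈ 1.14286.
Loading dose to hit Cmax,ss on first dose: D_load = D_maint·R ≈ 2750 × 1.14286 ≈ 3142.86 mg.

3143 mg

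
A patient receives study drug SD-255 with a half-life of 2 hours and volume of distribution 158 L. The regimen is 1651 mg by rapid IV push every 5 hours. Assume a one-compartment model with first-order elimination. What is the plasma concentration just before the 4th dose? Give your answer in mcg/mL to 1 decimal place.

2.2 mcg/mL

f = (1/2)^(τ/t½) = (1/2)^(5/2) ≈ 0.1768.
C₀ = D/Vd = 1651/158 ≈ 10.449 mcg/mL.
Before the 4th dose, 3 doses have been given. Superposition: Cmin = C₀·(f + f² + … + f^3).
≈ 10.449 × (0.1768 + 0.0313 + 0.0055) ≈ 10.449 × 0.2136 ≈ 2.232 mcg/mL.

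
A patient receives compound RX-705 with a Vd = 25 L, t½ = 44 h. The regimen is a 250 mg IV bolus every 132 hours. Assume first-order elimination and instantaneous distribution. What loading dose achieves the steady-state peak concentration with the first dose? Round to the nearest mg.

286 mg

f = (1/2)^(132/44) ≈ 0.125000; accumulation ratio R = 1/(1−f) ≈ 1.14286.
Loading dose to hit Cmax,ss on first dose: D_load = D_maint·R ≈ 250 × 1.14286 ≈ 285.71 mg.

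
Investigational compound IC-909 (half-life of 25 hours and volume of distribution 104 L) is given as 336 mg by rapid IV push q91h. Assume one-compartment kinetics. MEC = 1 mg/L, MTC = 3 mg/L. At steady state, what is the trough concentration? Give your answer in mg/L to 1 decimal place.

τ/t½ = 91/25 ≈ 3.64, so fraction remaining f = (1/2)^(91/25) ≈ 0.0802.
Accumulation ratio R = 1/(1 − f) ≈ 1/0.9198 ≈ 1.0872.
Each bolus raises the concentration by D/Vd = 336/104 ≈ 3.231 mg/L.
Cmax,ss = C₀/(1 − f) ≈ 3.231/0.9198 ≈ 3.513 mg/L.
One interval later, Cmin,ss = Cmax,ss·e^(−kτ) ≈ 3.513 × 0.0802 ≈ 0.282 mg/L.
Trough 0.3 mg/L vs MEC 1 mg/L: subtherapeutic.

0.3 mg/L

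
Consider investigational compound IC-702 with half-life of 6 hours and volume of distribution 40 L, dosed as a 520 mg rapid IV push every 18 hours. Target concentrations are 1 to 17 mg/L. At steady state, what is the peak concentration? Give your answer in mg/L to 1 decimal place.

14.9 mg/L

The dosing interval is 3 half-lives, so f = 2^(−3) = 0.125.
At steady state, R = 1/(1 − 0.125) = 8/7.
Single-dose peak C₀ = D/Vd = 520/40 = 13 mg/L.
Steady-state peak Cmax,ss = C₀·R = 13 × 8/7 ≈ 14.857 mg/L.
Peak 14.9 mg/L vs MTC 17 mg/L: below toxic threshold.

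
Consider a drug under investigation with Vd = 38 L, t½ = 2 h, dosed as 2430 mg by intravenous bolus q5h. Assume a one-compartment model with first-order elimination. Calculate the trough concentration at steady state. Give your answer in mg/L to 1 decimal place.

k = ln2/t½ = ln2/2 ≈ 0.346574 h⁻¹; fraction remaining f = e^(−kτ) = e^(−0.346574×5) ≈ 0.1768.
Accumulation ratio R = 1/(1 − f) ≈ 1/0.8232 ≈ 1.2148.
Each bolus raises the concentration by D/Vd = 2430/38 ≈ 63.947 mg/L.
Steady-state peak Cmax,ss = C₀·R ≈ 63.947 × 1.2148 ≈ 77.683 mg/L.
One interval later, Cmin,ss = Cmax,ss·e^(−kτ) ≈ 77.683 × 0.1768 ≈ 13.734 mg/L.

13.7 mg/L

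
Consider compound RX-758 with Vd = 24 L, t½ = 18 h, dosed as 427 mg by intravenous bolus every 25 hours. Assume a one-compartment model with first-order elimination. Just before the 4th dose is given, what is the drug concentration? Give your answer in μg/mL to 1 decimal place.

f = (1/2)^(τ/t½) = (1/2)^(25/18) ≈ 0.3819.
C₀ = D/Vd = 427/24 ≈ 17.792 μg/mL.
Before the 4th dose, 3 doses have been given. Superposition: Cmin = C₀·(f + f² + … + f^3).
≈ 17.792 × (0.3819 + 0.1458 + 0.0557) ≈ 17.792 × 0.5834 ≈ 10.380 μg/mL.

10.4 μg/mL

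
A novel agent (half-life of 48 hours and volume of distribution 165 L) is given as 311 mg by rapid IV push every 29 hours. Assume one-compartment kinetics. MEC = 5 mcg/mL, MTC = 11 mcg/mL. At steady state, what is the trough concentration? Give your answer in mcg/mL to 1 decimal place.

3.6 mcg/mL

Over one 29-h interval, 29/48 ≈ 0.60417 half-lives elapse, leaving f ≈ 0.6579 of each dose.
At steady state, accumulation factor R = 1/(1 − e^(−kτ)) ≈ 2.9231.
Single-dose peak C₀ = D/Vd = 311/165 ≈ 1.885 mcg/mL.
Cmax,ss = C₀/(1 − f) ≈ 1.885/0.3421 ≈ 5.510 mcg/mL.
One interval later, Cmin,ss = Cmax,ss·e^(−kτ) ≈ 5.510 × 0.6579 ≈ 3.625 mcg/mL.
Trough 3.6 mcg/mL vs MEC 5 mcg/mL: subtherapeutic.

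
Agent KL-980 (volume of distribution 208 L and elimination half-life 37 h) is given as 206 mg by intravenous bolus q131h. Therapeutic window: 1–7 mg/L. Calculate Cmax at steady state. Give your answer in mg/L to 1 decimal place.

1.1 mg/L

k = ln2/t½ = ln2/37 ≈ 0.018734 h⁻¹; fraction remaining f = e^(−kτ) = e^(−0.018734×131) ≈ 0.0859.
Accumulation ratio R = 1/(1 − f) ≈ 1/0.9141 ≈ 1.0940.
Single-dose peak C₀ = D/Vd = 206/208 ≈ 0.990 mg/L.
Cmax,ss = C₀/(1 − f) ≈ 0.990/0.9141 ≈ 1.083 mg/L.
Peak 1.1 mg/L vs MTC 7 mg/L: below toxic threshold.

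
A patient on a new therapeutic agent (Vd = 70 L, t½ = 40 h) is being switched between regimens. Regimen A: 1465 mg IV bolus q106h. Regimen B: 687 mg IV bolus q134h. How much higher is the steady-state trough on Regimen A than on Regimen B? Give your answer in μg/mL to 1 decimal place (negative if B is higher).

2.9 μg/mL

Regimen A: f = (1/2)^(106/40) ≈ 0.1593; Cmin,ss = (1465/70)·f/(1−f) ≈ 3.966 μg/mL.
Regimen B: f = (1/2)^(134/40) ≈ 0.0981; Cmin,ss = (687/70)·f/(1−f) ≈ 1.068 μg/mL.
Difference ≈ 3.966 − 1.068 ≈ 2.898 μg/mL.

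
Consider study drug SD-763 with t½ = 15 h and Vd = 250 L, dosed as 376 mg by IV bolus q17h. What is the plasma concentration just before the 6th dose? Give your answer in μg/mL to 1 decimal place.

f = (1/2)^(τ/t½) = (1/2)^(17/15) ≈ 0.4559.
C₀ = D/Vd = 376/250 ≈ 1.504 μg/mL.
Before the 6th dose, 5 doses have been given. Superposition: Cmin = C₀·(f + f² + … + f^5).
≈ 1.504 × (0.4559 + 0.2078 + 0.0948 + 0.0432 + 0.0197) ≈ 1.504 × 0.8214 ≈ 1.235 μg/mL.

1.2 μg/mL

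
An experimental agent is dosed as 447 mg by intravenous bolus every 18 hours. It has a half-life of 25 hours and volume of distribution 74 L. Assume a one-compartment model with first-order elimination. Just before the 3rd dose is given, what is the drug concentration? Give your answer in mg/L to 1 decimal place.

5.9 mg/L

f = (1/2)^(τ/t½) = (1/2)^(18/25) ≈ 0.6071.
C₀ = D/Vd = 447/74 ≈ 6.041 mg/L.
Before the 3rd dose, 2 doses have been given. Superposition: Cmin = C₀·(f + f²).
≈ 6.041 × (0.6071 + 0.3686) ≈ 6.041 × 0.9757 ≈ 5.894 mg/L.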